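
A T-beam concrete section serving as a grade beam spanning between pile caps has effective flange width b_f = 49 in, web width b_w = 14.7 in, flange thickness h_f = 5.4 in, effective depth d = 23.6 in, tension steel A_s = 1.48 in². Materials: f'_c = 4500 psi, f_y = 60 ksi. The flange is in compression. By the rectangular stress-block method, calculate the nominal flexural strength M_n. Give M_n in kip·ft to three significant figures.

Tension: T = A_s f_y = 1.48 × 60 = 88.8 kips.
Try a within the flange: a = T/(0.85 f'_c b_f) = 88.8/(0.85 × 4.5 × 49) = 0.474 in.
Since a = 0.474 ≤ h_f = 5.4 in, the stress block lies entirely in the flange; analyse as a rectangular beam of width b_f.
M_n = T(d − a/2) = 88.8 × (23.6 − 0.237) = 2074.6 kip·in.
M_n = 2074.6/12 = 172.88 kip·ft.

M_n ≈ 173 kip·ft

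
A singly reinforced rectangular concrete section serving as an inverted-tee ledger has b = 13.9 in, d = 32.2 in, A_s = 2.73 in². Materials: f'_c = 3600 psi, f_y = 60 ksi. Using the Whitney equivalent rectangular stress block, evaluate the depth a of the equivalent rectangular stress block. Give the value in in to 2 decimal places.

T = A_s f_y = 2.73 × 60 = 163.8 kips.
a = T/(0.85 f'_c b) = 163.8/(0.85 × 3.6 × 13.9) = 3.85 in.

a ≈ 3.85 in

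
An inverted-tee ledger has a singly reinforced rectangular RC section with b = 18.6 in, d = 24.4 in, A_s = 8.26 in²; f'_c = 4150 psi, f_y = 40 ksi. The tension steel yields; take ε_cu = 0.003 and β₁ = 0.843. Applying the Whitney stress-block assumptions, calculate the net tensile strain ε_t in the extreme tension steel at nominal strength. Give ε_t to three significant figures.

a = A_s f_y/(0.85 f'_c b) = 5.036 in.
β₁ = 0.843, so c = a/β₁ = 5.036/0.843 = 5.974 in.
From the linear strain diagram with ε_cu = 0.003: ε_t = 0.003 (d − c)/c = 0.003 × (24.4 − 5.974)/5.974 = 0.00925.
Since ε_t ≥ 0.005, the section is tension-controlled.

ε_t ≈ 0.00925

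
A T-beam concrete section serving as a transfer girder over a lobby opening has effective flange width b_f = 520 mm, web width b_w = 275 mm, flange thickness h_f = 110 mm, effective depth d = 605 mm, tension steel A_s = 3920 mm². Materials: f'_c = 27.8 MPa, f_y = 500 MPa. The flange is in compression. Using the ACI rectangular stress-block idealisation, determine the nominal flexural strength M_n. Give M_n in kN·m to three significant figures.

Tension: T = A_s f_y = 3920 × 500 = 1960000 N.
Try a within the flange: a = T/(0.85 f'_c b_f) = 1960000/(0.85 × 27.8 × 520) = 159.51 mm.
a = 159.51 > h_f = 110 mm: the block extends into the web. Split into flange-overhang and web parts.
C_f = 0.85 f'_c (b_f − b_w) h_f = 0.85 × 27.8 × (520 − 275) × 110 = 636829 N.
Remaining web compression depth: a_w = (T − C_f)/(0.85 f'_c b_w) = (1960000 − 636829)/(0.85 × 27.8 × 275) = 203.62 mm.
M_n = C_f(d − h_f/2) + (T − C_f)(d − a_w/2) = 636829 × (605 − 55) + 1323171 × (605 − 101.81) = 350.26 + 665.81 = 1016.07 × 10⁶ N·mm.
M_n = 1016.07 kN·m.

M_n ≈ 1020 kN·m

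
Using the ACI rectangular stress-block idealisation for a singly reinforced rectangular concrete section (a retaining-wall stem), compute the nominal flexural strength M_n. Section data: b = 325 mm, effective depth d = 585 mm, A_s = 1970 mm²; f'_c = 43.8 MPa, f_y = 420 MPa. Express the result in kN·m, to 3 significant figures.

M_n ≈ 456 kN·m

T = A_s f_y = 1970 × 420 = 827400 N = 827.4 kN.
From C = T: a = T/(0.85 f'_c b) = 827400/(0.85 × 43.8 × 325) = 68.38 mm.
M_n = T(d − a/2) = 827.4 kN × (585 − 34.19) mm = 455.74 kN·m.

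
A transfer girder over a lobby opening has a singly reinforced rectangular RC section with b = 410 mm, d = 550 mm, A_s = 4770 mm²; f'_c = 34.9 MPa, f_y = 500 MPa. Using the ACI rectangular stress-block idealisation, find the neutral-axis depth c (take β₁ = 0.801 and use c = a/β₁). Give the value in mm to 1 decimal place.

T = A_s f_y = 4770 × 500 = 2385000 N = 2385 kN.
Setting C = 0.85 f'_c a b equal to T: a = 2385000/(0.85 × 34.9 × 410) = 196.092 mm.
With β₁ = 0.801, c = a/β₁ = 196.092/0.801 = 244.8 mm.

c ≈ 244.8 mm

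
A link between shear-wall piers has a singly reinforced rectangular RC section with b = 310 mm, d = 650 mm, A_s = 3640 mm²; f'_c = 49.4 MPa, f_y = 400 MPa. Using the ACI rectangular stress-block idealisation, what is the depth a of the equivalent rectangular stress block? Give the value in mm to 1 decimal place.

T = A_s f_y = 3640 × 400 = 1456000 N = 1456 kN.
Setting C = 0.85 f'_c a b equal to T: a = 1456000/(0.85 × 49.4 × 310) = 111.9 mm.

a ≈ 111.9 mm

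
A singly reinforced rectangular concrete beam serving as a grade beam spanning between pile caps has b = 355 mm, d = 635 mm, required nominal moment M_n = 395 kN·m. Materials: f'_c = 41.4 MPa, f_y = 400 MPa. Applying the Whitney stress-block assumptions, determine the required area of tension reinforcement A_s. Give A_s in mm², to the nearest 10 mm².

A_s ≈ 1620 mm²

With M_n = 0.85 f'_c a b (d − a/2), solve the quadratic for a:
a = d − √(d² − 2M_n/(0.85 f'_c b)) = 635 − √(635² − 2 × 395×10⁶/(0.85 × 41.4 × 355)) = 51.92 mm.
A_s = 0.85 f'_c a b / f_y = 0.85 × 41.4 × 51.92 × 355 / 400 = 1621.5 mm².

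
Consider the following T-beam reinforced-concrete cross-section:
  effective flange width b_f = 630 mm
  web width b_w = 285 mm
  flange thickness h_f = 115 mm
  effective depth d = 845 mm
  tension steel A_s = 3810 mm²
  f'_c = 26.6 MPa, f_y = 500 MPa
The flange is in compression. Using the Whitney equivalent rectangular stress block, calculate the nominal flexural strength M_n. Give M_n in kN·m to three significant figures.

M_n ≈ 1480 kN·m

Tension: T = A_s f_y = 3810 × 500 = 1905000 N.
Try a within the flange: a = T/(0.85 f'_c b_f) = 1905000/(0.85 × 26.6 × 630) = 133.74 mm.
a = 133.74 > h_f = 115 mm: the block extends into the web. Split into flange-overhang and web parts.
C_f = 0.85 f'_c (b_f − b_w) h_f = 0.85 × 26.6 × (630 − 285) × 115 = 897052 N.
Remaining web compression depth: a_w = (T − C_f)/(0.85 f'_c b_w) = (1905000 − 897052)/(0.85 × 26.6 × 285) = 156.42 mm.
M_n = C_f(d − h_f/2) + (T − C_f)(d − a_w/2) = 897052 × (845 − 57.5) + 1007948 × (845 − 78.21) = 706.43 + 772.88 = 1479.31 × 10⁶ N·mm.
M_n = 1479.31 kN·m.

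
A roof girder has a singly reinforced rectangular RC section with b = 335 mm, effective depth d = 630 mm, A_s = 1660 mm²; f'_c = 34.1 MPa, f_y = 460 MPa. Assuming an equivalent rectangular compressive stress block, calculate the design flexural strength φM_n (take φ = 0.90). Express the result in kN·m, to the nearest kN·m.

T = A_s f_y = 1660 × 460 = 763600 N = 763.6 kN.
From C = T: a = T/(0.85 f'_c b) = 763600/(0.85 × 34.1 × 335) = 78.64 mm.
M_n = T(d − a/2) = 763.6 kN × (630 − 39.32) mm = 451.04 kN·m.
φM_n = 0.90 × 451.04 = 405.94 kN·m.

φM_n ≈ 406 kN·m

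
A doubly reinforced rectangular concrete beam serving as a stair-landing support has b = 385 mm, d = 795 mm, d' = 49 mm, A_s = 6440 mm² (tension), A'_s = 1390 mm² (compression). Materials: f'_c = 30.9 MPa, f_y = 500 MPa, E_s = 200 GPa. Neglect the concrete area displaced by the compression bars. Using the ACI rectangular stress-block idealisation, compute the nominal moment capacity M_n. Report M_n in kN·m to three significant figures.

Assume both tension and compression steel yield.
Net tension couple steel: A_s − A'_s = 5050 mm².
a = (A_s − A'_s) f_y / (0.85 f'_c b) = 2525000/(0.85 × 30.9 × 385) = 249.70 mm.
c = a/β₁ = 249.70/0.829 = 301.21 mm; ε'_s = 0.003(c − d')/c = 0.0025 ≥ f_y/E_s = 0.0025, so compression steel does yield.
M_n = (A_s − A'_s) f_y (d − a/2) + A'_s f_y (d − d') = [2525000 × (795 − 124.85) + 695000 × (795 − 49)] × 10⁻⁶ = 1692.13 + 518.47 = 2210.60 kN·m.

M_n ≈ 2210 kN·m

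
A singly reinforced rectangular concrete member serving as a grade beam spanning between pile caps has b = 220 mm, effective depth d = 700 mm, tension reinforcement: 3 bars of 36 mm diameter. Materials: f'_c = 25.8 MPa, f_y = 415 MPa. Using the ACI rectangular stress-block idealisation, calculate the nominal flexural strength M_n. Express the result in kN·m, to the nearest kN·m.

A_s = 3 × 1018 = 3054 mm².
T = A_s f_y = 3054 × 415 = 1267410 N = 1267.41 kN.
From C = T: a = T/(0.85 f'_c b) = 1267410/(0.85 × 25.8 × 220) = 262.70 mm.
M_n = T(d − a/2) = 1267.41 kN × (700 − 131.35) mm = 720.71 kN·m.

M_n ≈ 721 kN·m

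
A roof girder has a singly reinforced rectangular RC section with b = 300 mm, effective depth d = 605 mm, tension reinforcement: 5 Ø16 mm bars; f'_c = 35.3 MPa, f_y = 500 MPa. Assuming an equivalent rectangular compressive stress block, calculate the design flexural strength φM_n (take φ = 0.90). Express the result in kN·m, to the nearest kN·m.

φM_n ≈ 261 kN·m

A_s = 5 × 201 = 1005 mm².
T = A_s f_y = 1005 × 500 = 502500 N = 502.5 kN.
From C = T: a = T/(0.85 f'_c b) = 502500/(0.85 × 35.3 × 300) = 55.82 mm.
M_n = T(d − a/2) = 502.5 kN × (605 − 27.91) mm = 289.99 kN·m.
φM_n = 0.90 × 289.99 = 260.99 kN·m.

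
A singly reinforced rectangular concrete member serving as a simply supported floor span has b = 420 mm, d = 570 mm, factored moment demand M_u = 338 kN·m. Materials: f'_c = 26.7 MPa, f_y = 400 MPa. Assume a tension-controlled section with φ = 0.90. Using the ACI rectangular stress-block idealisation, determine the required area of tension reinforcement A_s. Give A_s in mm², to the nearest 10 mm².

A_s ≈ 1760 mm²

M_n = M_u/φ = 338/0.90 = 375.556 kN·m.
With M_n = 0.85 f'_c a b (d − a/2), solve the quadratic for a:
a = d − √(d² − 2M_n/(0.85 f'_c b)) = 570 − √(570² − 2 × 375.556×10⁶/(0.85 × 26.7 × 420)) = 73.92 mm.
A_s = 0.85 f'_c a b / f_y = 0.85 × 26.7 × 73.92 × 420 / 400 = 1761.5 mm².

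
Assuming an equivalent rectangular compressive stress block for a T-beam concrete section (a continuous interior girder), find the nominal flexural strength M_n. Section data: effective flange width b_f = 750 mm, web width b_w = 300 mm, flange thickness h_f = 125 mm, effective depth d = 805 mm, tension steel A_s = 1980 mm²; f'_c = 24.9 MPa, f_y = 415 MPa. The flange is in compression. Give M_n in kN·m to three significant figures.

Tension: T = A_s f_y = 1980 × 415 = 821700 N.
Try a within the flange: a = T/(0.85 f'_c b_f) = 821700/(0.85 × 24.9 × 750) = 51.76 mm.
Since a = 51.76 ≤ h_f = 125 mm, the stress block lies entirely in the flange; analyse as a rectangular beam of width b_f.
M_n = T(d − a/2) = 821700 × (805 − 25.88) = 640.20 × 10⁶ N·mm.
M_n = 640.20 kN·m.

M_n ≈ 640 kN·m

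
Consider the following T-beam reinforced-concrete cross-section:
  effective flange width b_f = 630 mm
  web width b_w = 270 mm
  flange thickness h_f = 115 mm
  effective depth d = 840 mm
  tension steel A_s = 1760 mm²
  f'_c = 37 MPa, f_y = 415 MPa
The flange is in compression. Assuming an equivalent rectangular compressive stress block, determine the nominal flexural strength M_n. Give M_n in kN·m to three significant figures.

M_n ≈ 600 kN·m

Tension: T = A_s f_y = 1760 × 415 = 730400 N.
Try a within the flange: a = T/(0.85 f'_c b_f) = 730400/(0.85 × 37 × 630) = 36.86 mm.
Since a = 36.86 ≤ h_f = 115 mm, the stress block lies entirely in the flange; analyse as a rectangular beam of width b_f.
M_n = T(d − a/2) = 730400 × (840 − 18.43) = 600.07 × 10⁶ N·mm.
M_n = 600.07 kN·m.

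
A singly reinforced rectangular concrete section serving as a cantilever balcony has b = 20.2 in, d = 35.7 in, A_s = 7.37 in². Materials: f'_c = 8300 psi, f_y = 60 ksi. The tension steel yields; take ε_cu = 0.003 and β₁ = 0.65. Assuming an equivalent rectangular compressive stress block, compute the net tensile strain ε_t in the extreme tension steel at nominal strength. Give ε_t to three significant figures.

a = A_s f_y/(0.85 f'_c b) = 3.103 in.
β₁ = 0.65, so c = a/β₁ = 3.103/0.65 = 4.774 in.
From the linear strain diagram with ε_cu = 0.003: ε_t = 0.003 (d − c)/c = 0.003 × (35.7 − 4.774)/4.774 = 0.0194.
Since ε_t ≥ 0.005, the section is tension-controlled.

ε_t ≈ 0.0194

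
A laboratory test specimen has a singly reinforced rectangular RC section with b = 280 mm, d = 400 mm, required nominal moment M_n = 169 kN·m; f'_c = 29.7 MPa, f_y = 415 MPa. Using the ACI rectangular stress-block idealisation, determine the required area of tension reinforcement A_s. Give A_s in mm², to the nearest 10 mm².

With M_n = 0.85 f'_c a b (d − a/2), solve the quadratic for a:
a = d − √(d² − 2M_n/(0.85 f'_c b)) = 400 − √(400² − 2 × 169×10⁶/(0.85 × 29.7 × 280)) = 65.06 mm.
A_s = 0.85 f'_c a b / f_y = 0.85 × 29.7 × 65.06 × 280 / 415 = 1108.2 mm².

A_s ≈ 1110 mm²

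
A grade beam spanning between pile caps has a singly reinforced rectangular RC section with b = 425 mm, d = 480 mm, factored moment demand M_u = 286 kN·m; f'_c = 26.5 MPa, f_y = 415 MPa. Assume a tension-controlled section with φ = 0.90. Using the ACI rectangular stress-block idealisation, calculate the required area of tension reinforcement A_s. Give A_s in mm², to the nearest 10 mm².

A_s ≈ 1730 mm²

M_n = M_u/φ = 286/0.90 = 317.778 kN·m.
With M_n = 0.85 f'_c a b (d − a/2), solve the quadratic for a:
a = d − √(d² − 2M_n/(0.85 f'_c b)) = 480 − √(480² − 2 × 317.778×10⁶/(0.85 × 26.5 × 425)) = 75.02 mm.
A_s = 0.85 f'_c a b / f_y = 0.85 × 26.5 × 75.02 × 425 / 415 = 1730.5 mm².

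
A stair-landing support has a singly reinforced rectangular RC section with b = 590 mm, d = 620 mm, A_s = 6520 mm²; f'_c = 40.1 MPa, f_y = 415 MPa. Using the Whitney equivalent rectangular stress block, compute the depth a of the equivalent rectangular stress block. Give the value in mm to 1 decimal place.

a ≈ 134.5 mm

T = A_s f_y = 6520 × 415 = 2705800 N = 2705.8 kN.
Setting C = 0.85 f'_c a b equal to T: a = 2705800/(0.85 × 40.1 × 590) = 134.5 mm.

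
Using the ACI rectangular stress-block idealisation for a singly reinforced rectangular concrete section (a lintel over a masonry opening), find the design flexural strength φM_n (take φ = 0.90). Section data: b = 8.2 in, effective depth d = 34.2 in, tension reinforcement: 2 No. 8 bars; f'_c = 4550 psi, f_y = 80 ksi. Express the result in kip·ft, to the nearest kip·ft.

A_s = 2 × 0.79 = 1.58 in².
T = A_s f_y = 1.58 × 80 = 126.4 kips.
a = T/(0.85 f'_c b) = 126.4/(0.85 × 4.55 × 8.2) = 3.986 in.
M_n = T(d − a/2) = 126.4 × (34.2 − 1.993) = 4071.0 kip·in = 4071.0/12 = 339.25 kip·ft.
φM_n = 0.90 × 339.25 = 305.33 kip·ft.

φM_n ≈ 305 kip·ft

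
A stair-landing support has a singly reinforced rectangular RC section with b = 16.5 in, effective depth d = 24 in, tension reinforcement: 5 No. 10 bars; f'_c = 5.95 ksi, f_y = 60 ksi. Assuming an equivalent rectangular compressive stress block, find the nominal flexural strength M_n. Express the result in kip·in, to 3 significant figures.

M_n ≈ 8270 kip·in

A_s = 5 × 1.27 = 6.35 in².
T = A_s f_y = 6.35 × 60 = 381 kips.
a = T/(0.85 f'_c b) = 381/(0.85 × 5.95 × 16.5) = 4.566 in.
M_n = T(d − a/2) = 381 × (24 − 2.283) = 8274.2 kip·in.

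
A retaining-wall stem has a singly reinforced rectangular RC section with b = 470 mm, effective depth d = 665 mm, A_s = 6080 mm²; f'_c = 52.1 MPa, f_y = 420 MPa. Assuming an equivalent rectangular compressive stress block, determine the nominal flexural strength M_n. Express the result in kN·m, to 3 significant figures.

M_n ≈ 1540 kN·m

T = A_s f_y = 6080 × 420 = 2553600 N = 2553.6 kN.
From C = T: a = T/(0.85 f'_c b) = 2553600/(0.85 × 52.1 × 470) = 122.69 mm.
M_n = T(d − a/2) = 2553.6 kN × (665 − 61.345) mm = 1541.49 kN·m.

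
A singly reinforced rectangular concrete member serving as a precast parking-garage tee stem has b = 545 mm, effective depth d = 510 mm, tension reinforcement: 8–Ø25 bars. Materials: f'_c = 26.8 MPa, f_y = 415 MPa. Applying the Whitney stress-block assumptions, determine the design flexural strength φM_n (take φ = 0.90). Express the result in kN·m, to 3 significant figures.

φM_n ≈ 652 kN·m

A_s = 8 × 491 = 3928 mm².
T = A_s f_y = 3928 × 415 = 1630120 N = 1630.12 kN.
From C = T: a = T/(0.85 f'_c b) = 1630120/(0.85 × 26.8 × 545) = 131.30 mm.
M_n = T(d − a/2) = 1630.12 kN × (510 − 65.65) mm = 724.34 kN·m.
φM_n = 0.90 × 724.34 = 651.91 kN·m.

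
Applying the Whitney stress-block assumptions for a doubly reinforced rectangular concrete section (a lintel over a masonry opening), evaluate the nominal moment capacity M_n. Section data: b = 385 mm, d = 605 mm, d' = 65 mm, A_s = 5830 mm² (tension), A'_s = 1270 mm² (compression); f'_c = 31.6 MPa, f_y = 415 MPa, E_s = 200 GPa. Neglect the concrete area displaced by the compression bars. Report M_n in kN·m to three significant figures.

Assume both tension and compression steel yield.
Net tension couple steel: A_s − A'_s = 4560 mm².
a = (A_s − A'_s) f_y / (0.85 f'_c b) = 1892400/(0.85 × 31.6 × 385) = 183.00 mm.
c = a/β₁ = 183.00/0.824 = 222.09 mm; ε'_s = 0.003(c − d')/c = 0.0021 ≥ f_y/E_s = 0.0021, so compression steel does yield.
M_n = (A_s − A'_s) f_y (d − a/2) + A'_s f_y (d − d') = [1892400 × (605 − 91.5) + 527050 × (605 − 65)] × 10⁻⁶ = 971.75 + 284.61 = 1256.36 kN·m.

M_n ≈ 1260 kN·m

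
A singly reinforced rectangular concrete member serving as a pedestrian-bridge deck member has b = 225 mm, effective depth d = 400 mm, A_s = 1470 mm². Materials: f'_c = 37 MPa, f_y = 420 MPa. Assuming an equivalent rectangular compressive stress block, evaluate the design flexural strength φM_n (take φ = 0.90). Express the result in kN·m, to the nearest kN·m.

φM_n ≈ 198 kN·m

T = A_s f_y = 1470 × 420 = 617400 N = 617.4 kN.
From C = T: a = T/(0.85 f'_c b) = 617400/(0.85 × 37 × 225) = 87.25 mm.
M_n = T(d − a/2) = 617.4 kN × (400 − 43.625) mm = 220.03 kN·m.
φM_n = 0.90 × 220.03 = 198.03 kN·m.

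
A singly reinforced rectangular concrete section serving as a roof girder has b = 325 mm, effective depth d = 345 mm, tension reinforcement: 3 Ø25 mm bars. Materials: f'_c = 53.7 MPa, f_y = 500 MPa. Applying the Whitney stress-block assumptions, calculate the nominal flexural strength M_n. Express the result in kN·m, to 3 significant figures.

A_s = 3 × 491 = 1473 mm².
T = A_s f_y = 1473 × 500 = 736500 N = 736.5 kN.
From C = T: a = T/(0.85 f'_c b) = 736500/(0.85 × 53.7 × 325) = 49.65 mm.
M_n = T(d − a/2) = 736.5 kN × (345 − 24.825) mm = 235.81 kN·m.

M_n ≈ 236 kN·m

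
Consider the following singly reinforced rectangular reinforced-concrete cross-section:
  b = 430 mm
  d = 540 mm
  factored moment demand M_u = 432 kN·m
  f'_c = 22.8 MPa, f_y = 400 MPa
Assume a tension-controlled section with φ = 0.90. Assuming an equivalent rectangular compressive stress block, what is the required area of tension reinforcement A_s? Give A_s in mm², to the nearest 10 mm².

M_n = M_u/φ = 432/0.90 = 480 kN·m.
With M_n = 0.85 f'_c a b (d − a/2), solve the quadratic for a:
a = d − √(d² − 2M_n/(0.85 f'_c b)) = 540 − √(540² − 2 × 480×10⁶/(0.85 × 22.8 × 430)) = 120.00 mm.
A_s = 0.85 f'_c a b / f_y = 0.85 × 22.8 × 120.00 × 430 / 400 = 2500.0 mm².

A_s ≈ 2500 mm²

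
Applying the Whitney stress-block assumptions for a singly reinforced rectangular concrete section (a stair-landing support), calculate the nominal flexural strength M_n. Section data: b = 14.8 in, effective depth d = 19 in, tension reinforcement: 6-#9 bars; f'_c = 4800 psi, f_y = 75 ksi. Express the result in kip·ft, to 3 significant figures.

M_n ≈ 573 kip·ft

A_s = 6 × 1 = 6 in².
T = A_s f_y = 6 × 75 = 450 kips.
a = T/(0.85 f'_c b) = 450/(0.85 × 4.8 × 14.8) = 7.452 in.
M_n = T(d − a/2) = 450 × (19 − 3.726) = 6873.3 kip·in = 6873.3/12 = 572.78 kip·ft.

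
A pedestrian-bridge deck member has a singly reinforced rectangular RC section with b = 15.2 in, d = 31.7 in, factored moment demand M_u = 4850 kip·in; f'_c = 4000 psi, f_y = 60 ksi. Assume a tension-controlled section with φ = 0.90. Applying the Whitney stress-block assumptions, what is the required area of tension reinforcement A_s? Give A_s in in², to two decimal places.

M_n = M_u/φ = 4850/0.90 = 5388.89 kip·in.
From M_n = 0.85 f'_c a b (d − a/2):
a = d − √(d² − 2M_n/(0.85 f'_c b)) = 31.7 − √(31.7² − 2 × 5388.89/(0.85 × 4 × 15.2)) = 3.480 in.
A_s = 0.85 f'_c a b / f_y = 0.85 × 4 × 3.480 × 15.2 / 60 = 2.997 in².

A_s ≈ 3.00 in²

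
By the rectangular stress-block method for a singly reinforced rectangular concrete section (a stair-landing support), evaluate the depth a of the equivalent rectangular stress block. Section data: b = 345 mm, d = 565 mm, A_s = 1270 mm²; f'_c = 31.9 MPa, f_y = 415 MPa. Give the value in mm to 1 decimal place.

T = A_s f_y = 1270 × 415 = 527050 N = 527.05 kN.
Setting C = 0.85 f'_c a b equal to T: a = 527050/(0.85 × 31.9 × 345) = 56.3 mm.

a ≈ 56.3 mm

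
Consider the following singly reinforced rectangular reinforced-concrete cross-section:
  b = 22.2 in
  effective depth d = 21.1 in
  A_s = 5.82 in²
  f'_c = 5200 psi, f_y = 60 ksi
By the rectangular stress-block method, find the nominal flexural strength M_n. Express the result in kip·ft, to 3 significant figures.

T = A_s f_y = 5.82 × 60 = 349.2 kips.
a = T/(0.85 f'_c b) = 349.2/(0.85 × 5.2 × 22.2) = 3.559 in.
M_n = T(d − a/2) = 349.2 × (21.1 − 1.7795) = 6746.7 kip·in = 6746.7/12 = 562.23 kip·ft.

M_n ≈ 562 kip·ft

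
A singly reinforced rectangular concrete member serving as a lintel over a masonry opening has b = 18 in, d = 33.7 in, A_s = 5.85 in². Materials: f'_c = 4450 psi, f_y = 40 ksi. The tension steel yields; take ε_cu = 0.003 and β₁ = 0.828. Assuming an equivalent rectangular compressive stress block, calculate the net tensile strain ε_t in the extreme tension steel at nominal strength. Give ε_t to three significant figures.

a = A_s f_y/(0.85 f'_c b) = 3.437 in.
β₁ = 0.828, so c = a/β₁ = 3.437/0.828 = 4.151 in.
From the linear strain diagram with ε_cu = 0.003: ε_t = 0.003 (d − c)/c = 0.003 × (33.7 − 4.151)/4.151 = 0.0214.
Since ε_t ≥ 0.005, the section is tension-controlled.

ε_t ≈ 0.0214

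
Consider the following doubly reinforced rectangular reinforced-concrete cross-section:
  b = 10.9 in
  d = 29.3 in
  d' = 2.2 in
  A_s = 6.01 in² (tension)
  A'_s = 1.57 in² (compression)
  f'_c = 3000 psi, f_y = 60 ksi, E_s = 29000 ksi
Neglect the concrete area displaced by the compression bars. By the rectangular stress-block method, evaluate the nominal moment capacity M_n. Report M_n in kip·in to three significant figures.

M_n ≈ 9080 kip·in

Assume both steels yield.
a = (A_s − A'_s) f_y/(0.85 f'_c b) = (6.01 − 1.57) × 60/(0.85 × 3 × 10.9) = 9.584 in.
c = a/β₁ = 9.584/0.85 = 11.275 in; ε'_s = 0.003(c − d')/c = 0.0024 ≥ ε_y = 0.0021, so the compression steel yields.
M_n = (A_s − A'_s) f_y (d − a/2) + A'_s f_y (d − d') = 266.4 × (29.3 − 4.792) + 94.2 × (29.3 − 2.2) = 6528.9 + 2552.8 = 9081.7 kip·in.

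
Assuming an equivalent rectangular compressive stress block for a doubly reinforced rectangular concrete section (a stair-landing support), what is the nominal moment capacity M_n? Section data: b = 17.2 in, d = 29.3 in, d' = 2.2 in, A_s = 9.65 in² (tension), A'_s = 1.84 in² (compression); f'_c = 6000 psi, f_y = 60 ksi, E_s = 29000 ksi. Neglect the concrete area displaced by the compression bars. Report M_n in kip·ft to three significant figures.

M_n ≈ 1290 kip·ft

Assume both steels yield.
a = (A_s − A'_s) f_y/(0.85 f'_c b) = (9.65 − 1.84) × 60/(0.85 × 6 × 17.2) = 5.342 in.
c = a/β₁ = 5.342/0.75 = 7.123 in; ε'_s = 0.003(c − d')/c = 0.0021 ≥ ε_y = 0.0021, so the compression steel yields.
M_n = (A_s − A'_s) f_y (d − a/2) + A'_s f_y (d − d') = 468.6 × (29.3 − 2.671) + 110.4 × (29.3 − 2.2) = 12478.3 + 2991.8 = 15470.1 kip·in = 15470.1/12 = 1289.18 kip·ft.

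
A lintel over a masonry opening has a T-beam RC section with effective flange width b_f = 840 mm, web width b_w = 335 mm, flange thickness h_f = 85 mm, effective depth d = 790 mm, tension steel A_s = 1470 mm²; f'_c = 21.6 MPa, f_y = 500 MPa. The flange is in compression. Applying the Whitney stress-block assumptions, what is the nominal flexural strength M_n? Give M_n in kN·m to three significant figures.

Tension: T = A_s f_y = 1470 × 500 = 735000 N.
Try a within the flange: a = T/(0.85 f'_c b_f) = 735000/(0.85 × 21.6 × 840) = 47.66 mm.
Since a = 47.66 ≤ h_f = 85 mm, the stress block lies entirely in the flange; analyse as a rectangular beam of width b_f.
M_n = T(d − a/2) = 735000 × (790 − 23.83) = 563.13 × 10⁶ N·mm.
M_n = 563.13 kN·m.

M_n ≈ 563 kN·m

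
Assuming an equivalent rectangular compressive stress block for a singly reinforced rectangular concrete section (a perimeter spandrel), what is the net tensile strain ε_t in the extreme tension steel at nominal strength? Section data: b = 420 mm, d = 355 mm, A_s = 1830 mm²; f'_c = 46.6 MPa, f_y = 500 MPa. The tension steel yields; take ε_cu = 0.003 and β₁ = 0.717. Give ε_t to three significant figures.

ε_t ≈ 0.0109

a = A_s f_y/(0.85 f'_c b) = 55.00 mm.
β₁ = 0.717, so c = a/β₁ = 55.00/0.717 = 76.71 mm.
From the linear strain diagram with ε_cu = 0.003: ε_t = 0.003 (d − c)/c = 0.003 × (355 − 76.71)/76.71 = 0.0109.
Since ε_t ≥ 0.005, the section is tension-controlled.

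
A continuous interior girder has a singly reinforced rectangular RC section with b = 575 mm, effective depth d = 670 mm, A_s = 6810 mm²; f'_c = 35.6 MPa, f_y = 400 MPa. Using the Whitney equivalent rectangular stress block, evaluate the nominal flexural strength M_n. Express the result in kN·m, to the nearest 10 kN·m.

M_n ≈ 1610 kN·m

T = A_s f_y = 6810 × 400 = 2724000 N = 2724 kN.
From C = T: a = T/(0.85 f'_c b) = 2724000/(0.85 × 35.6 × 575) = 156.56 mm.
M_n = T(d − a/2) = 2724 kN × (670 − 78.28) mm = 1611.85 kN·m.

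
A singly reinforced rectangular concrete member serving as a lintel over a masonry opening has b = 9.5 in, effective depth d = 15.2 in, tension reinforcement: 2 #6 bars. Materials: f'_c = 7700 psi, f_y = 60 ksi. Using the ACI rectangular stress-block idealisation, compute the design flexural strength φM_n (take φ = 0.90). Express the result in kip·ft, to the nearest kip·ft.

φM_n ≈ 59 kip·ft

A_s = 2 × 0.44 = 0.88 in².
T = A_s f_y = 0.88 × 60 = 52.8 kips.
a = T/(0.85 f'_c b) = 52.8/(0.85 × 7.7 × 9.5) = 0.849 in.
M_n = T(d − a/2) = 52.8 × (15.2 − 0.4245) = 780.1 kip·in = 780.1/12 = 65.01 kip·ft.
φM_n = 0.90 × 65.01 = 58.51 kip·ft.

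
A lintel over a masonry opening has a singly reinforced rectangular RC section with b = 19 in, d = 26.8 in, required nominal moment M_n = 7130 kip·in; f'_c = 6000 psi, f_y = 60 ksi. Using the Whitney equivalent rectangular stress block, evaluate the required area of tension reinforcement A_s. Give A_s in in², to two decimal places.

A_s ≈ 4.69 in²

From M_n = 0.85 f'_c a b (d − a/2):
a = d − √(d² − 2M_n/(0.85 f'_c b)) = 26.8 − √(26.8² − 2 × 7130/(0.85 × 6 × 19)) = 2.903 in.
A_s = 0.85 f'_c a b / f_y = 0.85 × 6 × 2.903 × 19 / 60 = 4.688 in².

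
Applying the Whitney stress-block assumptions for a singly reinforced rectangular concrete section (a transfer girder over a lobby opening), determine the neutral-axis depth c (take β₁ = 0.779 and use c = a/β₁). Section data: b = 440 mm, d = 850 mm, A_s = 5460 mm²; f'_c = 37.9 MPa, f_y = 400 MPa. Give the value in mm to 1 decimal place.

c ≈ 197.8 mm

T = A_s f_y = 5460 × 400 = 2184000 N = 2184 kN.
Setting C = 0.85 f'_c a b equal to T: a = 2184000/(0.85 × 37.9 × 440) = 154.078 mm.
With β₁ = 0.779, c = a/β₁ = 154.078/0.779 = 197.8 mm.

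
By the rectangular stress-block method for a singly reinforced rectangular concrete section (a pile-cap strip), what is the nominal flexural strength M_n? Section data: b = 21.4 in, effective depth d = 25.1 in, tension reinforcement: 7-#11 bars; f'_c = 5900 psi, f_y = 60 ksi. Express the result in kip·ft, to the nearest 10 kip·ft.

M_n ≈ 1200 kip·ft

A_s = 7 × 1.56 = 10.92 in².
T = A_s f_y = 10.92 × 60 = 655.2 kips.
a = T/(0.85 f'_c b) = 655.2/(0.85 × 5.9 × 21.4) = 6.105 in.
M_n = T(d − a/2) = 655.2 × (25.1 − 3.0525) = 14445.5 kip·in = 14445.5/12 = 1203.79 kip·ft.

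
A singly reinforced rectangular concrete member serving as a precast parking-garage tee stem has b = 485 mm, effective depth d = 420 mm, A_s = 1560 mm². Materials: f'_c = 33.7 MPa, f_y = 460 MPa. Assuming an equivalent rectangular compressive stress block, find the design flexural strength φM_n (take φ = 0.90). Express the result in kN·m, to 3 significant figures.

φM_n ≈ 255 kN·m

T = A_s f_y = 1560 × 460 = 717600 N = 717.6 kN.
From C = T: a = T/(0.85 f'_c b) = 717600/(0.85 × 33.7 × 485) = 51.65 mm.
M_n = T(d − a/2) = 717.6 kN × (420 − 25.825) mm = 282.86 kN·m.
φM_n = 0.90 × 282.86 = 254.57 kN·m.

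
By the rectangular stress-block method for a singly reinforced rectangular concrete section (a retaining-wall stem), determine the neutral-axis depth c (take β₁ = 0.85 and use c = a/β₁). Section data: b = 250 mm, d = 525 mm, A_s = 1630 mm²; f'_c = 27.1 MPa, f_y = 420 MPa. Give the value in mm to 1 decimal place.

T = A_s f_y = 1630 × 420 = 684600 N = 684.6 kN.
Setting C = 0.85 f'_c a b equal to T: a = 684600/(0.85 × 27.1 × 250) = 118.880 mm.
With β₁ = 0.85, c = a/β₁ = 118.880/0.85 = 139.9 mm.

c ≈ 139.9 mm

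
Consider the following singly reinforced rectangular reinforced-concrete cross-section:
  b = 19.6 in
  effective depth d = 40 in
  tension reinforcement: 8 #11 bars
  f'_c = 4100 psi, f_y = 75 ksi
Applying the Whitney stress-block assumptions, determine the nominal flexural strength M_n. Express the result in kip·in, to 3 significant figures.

A_s = 8 × 1.56 = 12.48 in².
T = A_s f_y = 12.48 × 75 = 936 kips.
a = T/(0.85 f'_c b) = 936/(0.85 × 4.1 × 19.6) = 13.703 in.
M_n = T(d − a/2) = 936 × (40 − 6.8515) = 31027.0 kip·in.

M_n ≈ 31000 kip·in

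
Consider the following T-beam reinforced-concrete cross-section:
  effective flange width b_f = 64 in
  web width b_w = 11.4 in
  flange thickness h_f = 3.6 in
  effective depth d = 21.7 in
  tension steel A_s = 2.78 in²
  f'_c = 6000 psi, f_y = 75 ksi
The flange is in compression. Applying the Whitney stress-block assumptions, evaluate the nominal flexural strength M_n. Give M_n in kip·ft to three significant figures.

Tension: T = A_s f_y = 2.78 × 75 = 208.5 kips.
Try a within the flange: a = T/(0.85 f'_c b_f) = 208.5/(0.85 × 6 × 64) = 0.639 in.
Since a = 0.639 ≤ h_f = 3.6 in, the stress block lies entirely in the flange; analyse as a rectangular beam of width b_f.
M_n = T(d − a/2) = 208.5 × (21.7 − 0.3195) = 4457.8 kip·in.
M_n = 4457.8/12 = 371.48 kip·ft.

M_n ≈ 371 kip·ft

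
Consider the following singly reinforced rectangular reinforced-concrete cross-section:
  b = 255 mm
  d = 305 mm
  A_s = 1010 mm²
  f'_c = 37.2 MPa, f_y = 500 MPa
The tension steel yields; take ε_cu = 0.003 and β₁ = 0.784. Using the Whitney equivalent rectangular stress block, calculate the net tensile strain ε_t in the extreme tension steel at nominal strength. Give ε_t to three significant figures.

a = A_s f_y/(0.85 f'_c b) = 62.63 mm.
β₁ = 0.784, so c = a/β₁ = 62.63/0.784 = 79.89 mm.
From the linear strain diagram with ε_cu = 0.003: ε_t = 0.003 (d − c)/c = 0.003 × (305 − 79.89)/79.89 = 0.00845.
Since ε_t ≥ 0.005, the section is tension-controlled.

ε_t ≈ 0.00845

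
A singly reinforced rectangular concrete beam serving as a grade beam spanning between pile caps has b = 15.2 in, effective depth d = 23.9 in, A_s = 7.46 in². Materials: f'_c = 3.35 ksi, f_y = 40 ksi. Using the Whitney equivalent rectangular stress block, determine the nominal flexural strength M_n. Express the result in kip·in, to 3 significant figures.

T = A_s f_y = 7.46 × 40 = 298.4 kips.
a = T/(0.85 f'_c b) = 298.4/(0.85 × 3.35 × 15.2) = 6.894 in.
M_n = T(d − a/2) = 298.4 × (23.9 − 3.447) = 6103.2 kip·in.

M_n ≈ 6100 kip·in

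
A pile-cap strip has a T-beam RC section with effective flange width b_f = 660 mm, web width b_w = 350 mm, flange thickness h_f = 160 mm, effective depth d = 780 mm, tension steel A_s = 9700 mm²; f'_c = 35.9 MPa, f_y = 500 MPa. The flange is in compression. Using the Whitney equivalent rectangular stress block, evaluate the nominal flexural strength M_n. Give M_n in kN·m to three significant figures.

M_n ≈ 3140 kN·m

Tension: T = A_s f_y = 9700 × 500 = 4850000 N.
Try a within the flange: a = T/(0.85 f'_c b_f) = 4850000/(0.85 × 35.9 × 660) = 240.82 mm.
a = 240.82 > h_f = 160 mm: the block extends into the web. Split into flange-overhang and web parts.
C_f = 0.85 f'_c (b_f − b_w) h_f = 0.85 × 35.9 × (660 − 350) × 160 = 1513544 N.
Remaining web compression depth: a_w = (T − C_f)/(0.85 f'_c b_w) = (4850000 − 1513544)/(0.85 × 35.9 × 350) = 312.39 mm.
M_n = C_f(d − h_f/2) + (T − C_f)(d − a_w/2) = 1513544 × (780 − 80) + 3336456 × (780 − 156.195) = 1059.48 + 2081.30 = 3140.78 × 10⁶ N·mm.
M_n = 3140.78 kN·m.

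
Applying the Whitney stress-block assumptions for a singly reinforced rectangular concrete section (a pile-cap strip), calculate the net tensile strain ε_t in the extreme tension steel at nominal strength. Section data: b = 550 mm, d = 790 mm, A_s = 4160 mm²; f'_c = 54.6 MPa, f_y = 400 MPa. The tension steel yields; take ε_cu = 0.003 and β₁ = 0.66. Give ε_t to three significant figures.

ε_t ≈ 0.0210

a = A_s f_y/(0.85 f'_c b) = 65.19 mm.
β₁ = 0.66, so c = a/β₁ = 65.19/0.66 = 98.77 mm.
From the linear strain diagram with ε_cu = 0.003: ε_t = 0.003 (d − c)/c = 0.003 × (790 − 98.77)/98.77 = 0.0210.
Since ε_t ≥ 0.005, the section is tension-controlled.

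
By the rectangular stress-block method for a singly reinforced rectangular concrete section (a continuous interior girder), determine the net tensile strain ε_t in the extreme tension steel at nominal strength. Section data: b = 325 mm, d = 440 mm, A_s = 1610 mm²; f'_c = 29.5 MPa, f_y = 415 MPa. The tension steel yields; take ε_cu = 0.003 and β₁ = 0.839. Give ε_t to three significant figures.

ε_t ≈ 0.0105

a = A_s f_y/(0.85 f'_c b) = 81.99 mm.
β₁ = 0.839, so c = a/β₁ = 81.99/0.839 = 97.72 mm.
From the linear strain diagram with ε_cu = 0.003: ε_t = 0.003 (d − c)/c = 0.003 × (440 − 97.72)/97.72 = 0.0105.
Since ε_t ≥ 0.005, the section is tension-controlled.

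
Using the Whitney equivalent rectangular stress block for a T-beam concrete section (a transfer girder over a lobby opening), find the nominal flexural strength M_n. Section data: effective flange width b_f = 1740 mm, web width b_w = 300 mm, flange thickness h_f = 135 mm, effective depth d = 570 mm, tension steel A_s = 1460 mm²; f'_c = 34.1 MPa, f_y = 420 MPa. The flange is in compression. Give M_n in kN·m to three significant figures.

M_n ≈ 346 kN·m

Tension: T = A_s f_y = 1460 × 420 = 613200 N.
Try a within the flange: a = T/(0.85 f'_c b_f) = 613200/(0.85 × 34.1 × 1740) = 12.16 mm.
Since a = 12.16 ≤ h_f = 135 mm, the stress block lies entirely in the flange; analyse as a rectangular beam of width b_f.
M_n = T(d − a/2) = 613200 × (570 − 6.08) = 345.80 × 10⁶ N·mm.
M_n = 345.80 kN·m.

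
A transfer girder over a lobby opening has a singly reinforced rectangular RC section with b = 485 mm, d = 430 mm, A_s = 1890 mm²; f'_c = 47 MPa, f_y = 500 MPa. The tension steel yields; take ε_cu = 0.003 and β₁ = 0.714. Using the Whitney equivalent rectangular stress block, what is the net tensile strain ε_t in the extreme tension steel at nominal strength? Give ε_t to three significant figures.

a = A_s f_y/(0.85 f'_c b) = 48.77 mm.
β₁ = 0.714, so c = a/β₁ = 48.77/0.714 = 68.31 mm.
From the linear strain diagram with ε_cu = 0.003: ε_t = 0.003 (d − c)/c = 0.003 × (430 − 68.31)/68.31 = 0.0159.
Since ε_t ≥ 0.005, the section is tension-controlled.

ε_t ≈ 0.0159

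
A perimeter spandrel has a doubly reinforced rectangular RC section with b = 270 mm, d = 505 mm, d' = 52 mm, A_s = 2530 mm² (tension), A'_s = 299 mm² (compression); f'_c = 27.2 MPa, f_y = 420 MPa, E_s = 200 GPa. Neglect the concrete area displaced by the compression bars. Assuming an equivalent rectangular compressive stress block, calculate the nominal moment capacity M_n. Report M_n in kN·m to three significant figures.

Assume both tension and compression steel yield.
Net tension couple steel: A_s − A'_s = 2231 mm².
a = (A_s − A'_s) f_y / (0.85 f'_c b) = 937020/(0.85 × 27.2 × 270) = 150.11 mm.
c = a/β₁ = 150.11/0.85 = 176.60 mm; ε'_s = 0.003(c − d')/c = 0.0021 ≥ f_y/E_s = 0.0021, so compression steel does yield.
M_n = (A_s − A'_s) f_y (d − a/2) + A'_s f_y (d − d') = [937020 × (505 − 75.055) + 125580 × (505 − 52)] × 10⁻⁶ = 402.87 + 56.89 = 459.76 kN·m.

M_n ≈ 460 kN·m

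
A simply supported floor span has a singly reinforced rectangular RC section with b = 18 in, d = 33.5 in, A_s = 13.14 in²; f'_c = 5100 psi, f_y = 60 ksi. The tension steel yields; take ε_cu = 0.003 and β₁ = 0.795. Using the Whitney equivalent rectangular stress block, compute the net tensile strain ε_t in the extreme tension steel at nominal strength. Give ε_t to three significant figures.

a = A_s f_y/(0.85 f'_c b) = 10.104 in.
β₁ = 0.795, so c = a/β₁ = 10.104/0.795 = 12.709 in.
From the linear strain diagram with ε_cu = 0.003: ε_t = 0.003 (d − c)/c = 0.003 × (33.5 − 12.709)/12.709 = 0.00491.
ε_t is between 0.004 and 0.005 — transition zone.

ε_t ≈ 0.00491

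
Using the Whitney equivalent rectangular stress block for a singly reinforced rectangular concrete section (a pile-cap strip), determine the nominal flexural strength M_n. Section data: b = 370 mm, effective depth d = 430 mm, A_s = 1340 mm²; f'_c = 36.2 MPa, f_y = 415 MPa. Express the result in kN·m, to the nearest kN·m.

M_n ≈ 226 kN·m

T = A_s f_y = 1340 × 415 = 556100 N = 556.1 kN.
From C = T: a = T/(0.85 f'_c b) = 556100/(0.85 × 36.2 × 370) = 48.85 mm.
M_n = T(d − a/2) = 556.1 kN × (430 − 24.425) mm = 225.54 kN·m.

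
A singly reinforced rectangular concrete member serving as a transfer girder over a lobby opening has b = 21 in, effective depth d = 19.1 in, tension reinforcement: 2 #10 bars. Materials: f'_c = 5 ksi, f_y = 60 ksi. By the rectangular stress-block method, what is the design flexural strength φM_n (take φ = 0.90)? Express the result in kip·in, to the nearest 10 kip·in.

φM_n ≈ 2500 kip·in

A_s = 2 × 1.27 = 2.54 in².
T = A_s f_y = 2.54 × 60 = 152.4 kips.
a = T/(0.85 f'_c b) = 152.4/(0.85 × 5 × 21) = 1.708 in.
M_n = T(d − a/2) = 152.4 × (19.1 − 0.854) = 2780.7 kip·in.
φM_n = 0.90 × 2780.7 = 2502.6 kip·in.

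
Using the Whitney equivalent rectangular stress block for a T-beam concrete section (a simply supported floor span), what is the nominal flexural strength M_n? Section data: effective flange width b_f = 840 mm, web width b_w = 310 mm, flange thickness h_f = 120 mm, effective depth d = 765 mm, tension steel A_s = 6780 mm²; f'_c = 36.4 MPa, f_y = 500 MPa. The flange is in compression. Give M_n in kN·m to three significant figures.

Tension: T = A_s f_y = 6780 × 500 = 3390000 N.
Try a within the flange: a = T/(0.85 f'_c b_f) = 3390000/(0.85 × 36.4 × 840) = 130.44 mm.
a = 130.44 > h_f = 120 mm: the block extends into the web. Split into flange-overhang and web parts.
C_f = 0.85 f'_c (b_f − b_w) h_f = 0.85 × 36.4 × (840 − 310) × 120 = 1967784 N.
Remaining web compression depth: a_w = (T − C_f)/(0.85 f'_c b_w) = (3390000 − 1967784)/(0.85 × 36.4 × 310) = 148.28 mm.
M_n = C_f(d − h_f/2) + (T − C_f)(d − a_w/2) = 1967784 × (765 − 60) + 1422216 × (765 − 74.14) = 1387.29 + 982.55 = 2369.84 × 10⁶ N·mm.
M_n = 2369.84 kN·m.

M_n ≈ 2370 kN·m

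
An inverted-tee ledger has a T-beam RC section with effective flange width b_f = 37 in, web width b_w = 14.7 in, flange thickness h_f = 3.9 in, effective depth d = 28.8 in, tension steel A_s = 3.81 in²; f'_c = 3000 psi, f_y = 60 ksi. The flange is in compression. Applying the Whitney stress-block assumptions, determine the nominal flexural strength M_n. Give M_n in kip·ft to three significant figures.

M_n ≈ 526 kip·ft

Tension: T = A_s f_y = 3.81 × 60 = 228.6 kips.
Try a within the flange: a = T/(0.85 f'_c b_f) = 228.6/(0.85 × 3 × 37) = 2.423 in.
Since a = 2.423 ≤ h_f = 3.9 in, the stress block lies entirely in the flange; analyse as a rectangular beam of width b_f.
M_n = T(d − a/2) = 228.6 × (28.8 − 1.2115) = 6306.7 kip·in.
M_n = 6306.7/12 = 525.56 kip·ft.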